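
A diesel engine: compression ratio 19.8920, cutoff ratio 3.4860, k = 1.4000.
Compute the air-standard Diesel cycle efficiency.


r^(k-1) = 3.3073
rc^k = 5.7446
eta = 0.5878 = 58.7810%

58.7810%


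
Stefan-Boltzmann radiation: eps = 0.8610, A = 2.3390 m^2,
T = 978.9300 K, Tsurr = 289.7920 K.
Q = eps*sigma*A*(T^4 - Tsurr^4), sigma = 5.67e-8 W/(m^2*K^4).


T^4 = 9.1835e+11
Tsurr^4 = 7.0525e+09
Q = 0.8610 * 5.67e-8 * 2.3390 * 9.1129e+11 = 104057.8625 W

104057.8625 W


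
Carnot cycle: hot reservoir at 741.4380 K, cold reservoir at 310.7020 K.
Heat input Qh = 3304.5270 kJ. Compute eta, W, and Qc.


eta = 1 - 310.7020/741.4380 = 0.5809
W = 0.5809 * 3304.5270 = 1919.7542 kJ
Qc = 3304.5270 - 1919.7542 = 1384.7728 kJ

eta = 58.0947%, W = 1919.7542 kJ, Qc = 1384.7728 kJ


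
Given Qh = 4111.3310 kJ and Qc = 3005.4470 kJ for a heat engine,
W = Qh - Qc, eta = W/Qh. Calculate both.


W = 4111.3310 - 3005.4470 = 1105.8840 kJ
eta = 1105.8840 / 4111.3310 = 0.2690 = 26.8984%

W = 1105.8840 kJ, eta = 26.8984%


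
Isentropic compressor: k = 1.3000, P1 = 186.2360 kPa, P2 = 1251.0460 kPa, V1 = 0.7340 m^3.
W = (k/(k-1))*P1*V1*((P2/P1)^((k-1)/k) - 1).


(k-1)/k = 0.2308
(P2/P1)^exp = 1.5520
W = 4.3333 * 186.2360 * 0.7340 * (1.5520 - 1) = 326.9857 kJ

326.9857 kJ


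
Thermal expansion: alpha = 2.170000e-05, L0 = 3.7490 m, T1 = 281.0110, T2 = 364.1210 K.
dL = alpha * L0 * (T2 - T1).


dT = 83.1100 K
dL = 2.170000e-05 * 3.7490 * 83.1100 = 0.006761 m
L_final = 3.755761 m

dL = 0.006761 m


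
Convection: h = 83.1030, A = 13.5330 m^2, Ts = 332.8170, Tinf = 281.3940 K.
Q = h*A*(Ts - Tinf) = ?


dT = 51.4230 K
Q = 83.1030 * 13.5330 * 51.4230 = 57831.9976 W

57831.9976 W


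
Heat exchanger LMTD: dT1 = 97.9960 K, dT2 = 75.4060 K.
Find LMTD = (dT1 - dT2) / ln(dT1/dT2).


dT1/dT2 = 1.2996
ln(dT1/dT2) = 0.2620
LMTD = 22.5900 / 0.2620 = 86.2083 K

86.2083 K


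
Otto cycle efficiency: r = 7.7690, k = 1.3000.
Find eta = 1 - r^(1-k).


r^(k-1) = 1.8497
eta = 1 - 1/1.8497 = 0.4594 = 45.9382%

45.9382%


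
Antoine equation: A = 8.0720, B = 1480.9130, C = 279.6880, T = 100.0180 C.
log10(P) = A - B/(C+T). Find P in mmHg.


C+T = 379.7060
B/(C+T) = 3.9002
log10(P) = 8.0720 - 3.9002 = 4.1718
P = 10^4.1718 = 14853.9869 mmHg

14853.9869 mmHg


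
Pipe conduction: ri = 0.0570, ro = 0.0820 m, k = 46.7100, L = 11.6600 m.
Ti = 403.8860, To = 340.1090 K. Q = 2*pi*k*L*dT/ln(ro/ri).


dT = 63.7770 K
ln(ro/ri) = 0.3637
Q = 2*pi*46.7100*11.6600*63.7770 / 0.3637 = 600132.7248 W

600132.7248 W


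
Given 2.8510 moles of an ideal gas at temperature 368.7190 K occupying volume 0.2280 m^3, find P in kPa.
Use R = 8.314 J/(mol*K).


P = nRT/V = 2.8510 * 8.314 * 368.7190 / 0.2280
= 8739.8254 / 0.2280 = 38332.5674 Pa = 38.3326 kPa

38.3326 kPa


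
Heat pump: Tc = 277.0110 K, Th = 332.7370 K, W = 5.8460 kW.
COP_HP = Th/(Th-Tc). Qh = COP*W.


COP = 332.7370 / 55.7260 = 5.9709
Qh = 5.9709 * 5.8460 = 34.9062 kW

COP = 5.9709, Qh = 34.9062 kW


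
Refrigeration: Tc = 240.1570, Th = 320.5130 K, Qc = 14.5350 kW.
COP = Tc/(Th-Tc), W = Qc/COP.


COP = 240.1570 / 80.3560 = 2.9887
W = 14.5350 / 2.9887 = 4.8634 kW

COP = 2.9887, W = 4.8634 kW


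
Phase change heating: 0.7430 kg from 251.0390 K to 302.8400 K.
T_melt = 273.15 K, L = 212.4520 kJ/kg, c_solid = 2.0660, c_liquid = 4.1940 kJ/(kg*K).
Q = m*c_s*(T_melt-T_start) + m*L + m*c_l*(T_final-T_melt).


Q1 (sensible, solid) = 0.7430 * 2.0660 * 22.1110 = 33.9412 kJ
Q2 (latent) = 0.7430 * 212.4520 = 157.8518 kJ
Q3 (sensible, liquid) = 0.7430 * 4.1940 * 29.6900 = 92.5183 kJ
Q_total = 284.3113 kJ

284.3113 kJ


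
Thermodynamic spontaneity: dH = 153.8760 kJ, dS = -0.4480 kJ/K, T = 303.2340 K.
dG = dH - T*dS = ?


T*dS = 303.2340 * -0.4480 = -135.8488 kJ
dG = 153.8760 + 135.8488 = 289.7248 kJ (non-spontaneous)

dG = 289.7248 kJ, non-spontaneous


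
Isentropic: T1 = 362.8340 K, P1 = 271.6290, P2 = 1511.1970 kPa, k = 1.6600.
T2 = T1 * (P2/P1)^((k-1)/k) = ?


(k-1)/k = 0.3976
(P2/P1)^exp = 1.9785
T2 = 362.8340 * 1.9785 = 717.8768 K

717.8768 K


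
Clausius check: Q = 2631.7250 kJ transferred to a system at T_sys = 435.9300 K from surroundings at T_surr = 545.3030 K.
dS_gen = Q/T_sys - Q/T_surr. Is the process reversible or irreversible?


dS_sys = 2631.7250/435.9300 = 6.0370 kJ/K
dS_surr = -2631.7250/545.3030 = -4.8262 kJ/K
dS_gen = 6.0370 - 4.8262 = 1.2109 kJ/K (irreversible)

dS_gen = 1.2109 kJ/K, irreversible


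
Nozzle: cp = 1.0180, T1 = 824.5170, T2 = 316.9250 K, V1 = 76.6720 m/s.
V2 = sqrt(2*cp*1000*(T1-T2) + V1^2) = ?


dT = 507.5920 K
2*cp*1000*dT = 1033457.3120
V1^2 = 5878.5956
V2 = sqrt(1039335.9076) = 1019.4783 m/s

1019.4783 m/s


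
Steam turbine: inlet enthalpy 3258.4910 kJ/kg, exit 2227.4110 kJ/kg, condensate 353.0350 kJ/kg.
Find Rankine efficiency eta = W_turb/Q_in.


W = 1031.0800 kJ/kg
Q_in = 2905.4560 kJ/kg
eta = 0.3549 = 35.4877%

eta = 35.4877%


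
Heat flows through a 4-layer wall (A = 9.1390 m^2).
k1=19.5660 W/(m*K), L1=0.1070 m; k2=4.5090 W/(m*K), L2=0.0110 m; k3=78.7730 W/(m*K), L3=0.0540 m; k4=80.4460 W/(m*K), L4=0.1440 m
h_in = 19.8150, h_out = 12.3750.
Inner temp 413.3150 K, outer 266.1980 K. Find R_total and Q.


R_conv_in = 1/(19.8150*9.1390) = 0.0055
R_1 = 0.1070/(19.5660*9.1390) = 0.0006
R_2 = 0.0110/(4.5090*9.1390) = 0.0003
R_3 = 0.0540/(78.7730*9.1390) = 7.5010e-05
R_4 = 0.1440/(80.4460*9.1390) = 0.0002
R_conv_out = 1/(12.3750*9.1390) = 0.0088
R_total = 0.0155 K/W
Q = 147.1170 / 0.0155 = 9491.1400 W

R_total = 0.0155 K/W, Q = 9491.1400 W


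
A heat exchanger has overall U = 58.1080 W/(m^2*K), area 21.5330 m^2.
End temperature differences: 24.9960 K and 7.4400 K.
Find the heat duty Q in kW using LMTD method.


LMTD = 14.4870 K
Q = 58.1080 * 21.5330 * 14.4870 = 18126.7096 W = 18.1267 kW

18.1267 kW


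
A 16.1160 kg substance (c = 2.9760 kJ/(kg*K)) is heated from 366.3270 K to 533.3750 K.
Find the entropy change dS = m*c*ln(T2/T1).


T2/T1 = 1.4560
ln(T2/T1) = 0.3757
dS = 16.1160 * 2.9760 * 0.3757 = 18.0190 kJ/K

18.0190 kJ/K


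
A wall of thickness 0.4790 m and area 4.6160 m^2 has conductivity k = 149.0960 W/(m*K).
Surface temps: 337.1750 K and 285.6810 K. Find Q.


dT = 51.4940 K
Q = 149.0960 * 4.6160 * 51.4940 / 0.4790 = 73986.5723 W

73986.5723 W


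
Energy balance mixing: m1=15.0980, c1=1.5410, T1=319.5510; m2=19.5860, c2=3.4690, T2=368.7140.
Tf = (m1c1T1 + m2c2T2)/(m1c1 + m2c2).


num = 32486.5221
den = 91.2099
Tf = 356.1734 K

356.1734 K


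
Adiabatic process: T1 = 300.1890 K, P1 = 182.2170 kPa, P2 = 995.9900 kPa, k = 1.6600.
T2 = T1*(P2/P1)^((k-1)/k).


(k-1)/k = 0.3976
(P2/P1)^exp = 1.9647
T2 = 300.1890 * 1.9647 = 589.7714 K

589.7714 K


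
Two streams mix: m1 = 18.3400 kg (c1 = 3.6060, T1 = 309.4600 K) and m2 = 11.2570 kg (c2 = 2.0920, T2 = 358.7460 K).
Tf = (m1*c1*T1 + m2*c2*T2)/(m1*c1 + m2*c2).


num = 28914.1806
den = 89.6837
Tf = 322.4018 K

322.4018 K


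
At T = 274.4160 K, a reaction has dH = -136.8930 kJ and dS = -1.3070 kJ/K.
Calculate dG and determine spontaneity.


T*dS = 274.4160 * -1.3070 = -358.6617 kJ
dG = -136.8930 + 358.6617 = 221.7687 kJ (non-spontaneous)

dG = 221.7687 kJ, non-spontaneous


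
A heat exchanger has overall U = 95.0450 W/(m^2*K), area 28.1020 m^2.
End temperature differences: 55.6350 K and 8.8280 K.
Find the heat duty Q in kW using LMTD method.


LMTD = 25.4264 K
Q = 95.0450 * 28.1020 * 25.4264 = 67912.6826 W = 67.9127 kW

67.9127 kW


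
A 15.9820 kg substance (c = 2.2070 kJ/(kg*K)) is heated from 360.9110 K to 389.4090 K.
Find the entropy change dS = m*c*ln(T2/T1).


T2/T1 = 1.0790
ln(T2/T1) = 0.0760
dS = 15.9820 * 2.2070 * 0.0760 = 2.6807 kJ/K

2.6807 kJ/K


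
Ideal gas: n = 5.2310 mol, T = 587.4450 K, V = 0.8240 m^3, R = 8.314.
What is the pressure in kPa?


P = nRT/V = 5.2310 * 8.314 * 587.4450 / 0.8240
= 25548.2967 / 0.8240 = 31005.2145 Pa = 31.0052 kPa

31.0052 kPa


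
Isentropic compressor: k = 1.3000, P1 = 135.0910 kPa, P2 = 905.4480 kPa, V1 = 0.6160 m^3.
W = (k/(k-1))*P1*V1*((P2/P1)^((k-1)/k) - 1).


(k-1)/k = 0.2308
(P2/P1)^exp = 1.5512
W = 4.3333 * 135.0910 * 0.6160 * (1.5512 - 1) = 198.7673 kJ

198.7673 kJ


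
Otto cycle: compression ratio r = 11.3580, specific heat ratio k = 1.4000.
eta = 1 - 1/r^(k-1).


r^(k-1) = 2.6431
eta = 1 - 1/2.6431 = 0.6217 = 62.1663%

62.1663%


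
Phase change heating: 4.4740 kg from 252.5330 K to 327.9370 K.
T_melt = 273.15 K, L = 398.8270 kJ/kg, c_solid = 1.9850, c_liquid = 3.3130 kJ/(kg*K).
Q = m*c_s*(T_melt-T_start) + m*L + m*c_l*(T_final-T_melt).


Q1 (sensible, solid) = 4.4740 * 1.9850 * 20.6170 = 183.0973 kJ
Q2 (latent) = 4.4740 * 398.8270 = 1784.3520 kJ
Q3 (sensible, liquid) = 4.4740 * 3.3130 * 54.7870 = 812.0727 kJ
Q_total = 2779.5221 kJ

2779.5221 kJ


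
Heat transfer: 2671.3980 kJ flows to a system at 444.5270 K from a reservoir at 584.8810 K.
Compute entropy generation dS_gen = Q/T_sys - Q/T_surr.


dS_sys = 2671.3980/444.5270 = 6.0095 kJ/K
dS_surr = -2671.3980/584.8810 = -4.5674 kJ/K
dS_gen = 6.0095 - 4.5674 = 1.4421 kJ/K (irreversible)

dS_gen = 1.4421 kJ/K, irreversible


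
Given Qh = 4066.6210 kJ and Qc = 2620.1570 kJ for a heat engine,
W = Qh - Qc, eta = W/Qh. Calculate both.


W = 4066.6210 - 2620.1570 = 1446.4640 kJ
eta = 1446.4640 / 4066.6210 = 0.3557 = 35.5692%

W = 1446.4640 kJ, eta = 35.5692%


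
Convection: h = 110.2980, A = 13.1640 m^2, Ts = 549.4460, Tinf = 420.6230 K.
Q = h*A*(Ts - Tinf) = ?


dT = 128.8230 K
Q = 110.2980 * 13.1640 * 128.8230 = 187046.2131 W

187046.2131 W


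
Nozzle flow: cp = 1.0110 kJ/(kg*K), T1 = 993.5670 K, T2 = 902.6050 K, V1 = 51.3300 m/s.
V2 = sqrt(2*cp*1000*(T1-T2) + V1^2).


dT = 90.9620 K
2*cp*1000*dT = 183925.1640
V1^2 = 2634.7689
V2 = sqrt(186559.9329) = 431.9258 m/s

431.9258 m/s


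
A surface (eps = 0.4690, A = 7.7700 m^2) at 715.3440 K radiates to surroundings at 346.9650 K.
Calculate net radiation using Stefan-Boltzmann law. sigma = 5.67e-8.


T^4 = 2.6185e+11
Tsurr^4 = 1.4492e+10
Q = 0.4690 * 5.67e-8 * 7.7700 * 2.4736e+11 = 51110.4422 W

51110.4422 W


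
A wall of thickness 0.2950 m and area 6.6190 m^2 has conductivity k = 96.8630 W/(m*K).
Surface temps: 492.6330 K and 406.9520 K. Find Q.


dT = 85.6810 K
Q = 96.8630 * 6.6190 * 85.6810 / 0.2950 = 186214.2051 W

186214.2051 W


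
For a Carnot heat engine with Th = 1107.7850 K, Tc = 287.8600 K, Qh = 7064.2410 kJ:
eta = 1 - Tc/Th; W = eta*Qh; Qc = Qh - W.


eta = 1 - 287.8600/1107.7850 = 0.7401
W = 0.7401 * 7064.2410 = 5228.5848 kJ
Qc = 7064.2410 - 5228.5848 = 1835.6562 kJ

eta = 74.0148%, W = 5228.5848 kJ, Qc = 1835.6562 kJ


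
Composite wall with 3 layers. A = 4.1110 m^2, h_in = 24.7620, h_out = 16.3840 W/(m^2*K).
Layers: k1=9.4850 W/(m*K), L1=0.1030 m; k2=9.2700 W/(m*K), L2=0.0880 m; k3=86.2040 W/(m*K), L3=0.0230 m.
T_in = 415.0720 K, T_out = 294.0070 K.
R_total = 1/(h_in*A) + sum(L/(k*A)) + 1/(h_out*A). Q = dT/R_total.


R_conv_in = 1/(24.7620*4.1110) = 0.0098
R_1 = 0.1030/(9.4850*4.1110) = 0.0026
R_2 = 0.0880/(9.2700*4.1110) = 0.0023
R_3 = 0.0230/(86.2040*4.1110) = 6.4901e-05
R_conv_out = 1/(16.3840*4.1110) = 0.0148
R_total = 0.0297 K/W
Q = 121.0650 / 0.0297 = 4078.2011 W

R_total = 0.0297 K/W, Q = 4078.2011 W


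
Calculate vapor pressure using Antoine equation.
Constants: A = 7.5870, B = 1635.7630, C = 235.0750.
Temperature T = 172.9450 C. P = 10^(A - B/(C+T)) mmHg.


C+T = 408.0200
B/(C+T) = 4.0090
log10(P) = 7.5870 - 4.0090 = 3.5780
P = 10^3.5780 = 3784.1948 mmHg

3784.1948 mmHg


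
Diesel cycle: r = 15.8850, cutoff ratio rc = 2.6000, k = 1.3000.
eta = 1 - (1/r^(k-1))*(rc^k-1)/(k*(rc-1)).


r^(k-1) = 2.2924
rc^k = 3.4631
eta = 0.4834 = 48.3437%

48.3437%


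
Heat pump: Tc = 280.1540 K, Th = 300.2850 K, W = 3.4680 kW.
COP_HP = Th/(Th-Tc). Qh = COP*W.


COP = 300.2850 / 20.1310 = 14.9165
Qh = 14.9165 * 3.4680 = 51.7306 kW

COP = 14.9165, Qh = 51.7306 kW


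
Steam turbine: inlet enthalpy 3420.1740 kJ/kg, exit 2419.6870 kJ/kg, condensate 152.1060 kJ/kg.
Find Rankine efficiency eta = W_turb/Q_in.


W = 1000.4870 kJ/kg
Q_in = 3268.0680 kJ/kg
eta = 0.3061 = 30.6140%

eta = 30.6140%


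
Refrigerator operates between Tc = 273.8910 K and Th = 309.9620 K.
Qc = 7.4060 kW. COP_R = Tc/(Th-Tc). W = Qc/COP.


COP = 273.8910 / 36.0710 = 7.5931
W = 7.4060 / 7.5931 = 0.9754 kW

COP = 7.5931, W = 0.9754 kW


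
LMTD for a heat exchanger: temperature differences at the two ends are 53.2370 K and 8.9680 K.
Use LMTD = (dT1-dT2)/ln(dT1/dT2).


dT1/dT2 = 5.9363
ln(dT1/dT2) = 1.7811
LMTD = 44.2690 / 1.7811 = 24.8550 K

24.8550 K


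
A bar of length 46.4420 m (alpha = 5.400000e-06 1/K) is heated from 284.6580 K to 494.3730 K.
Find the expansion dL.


dT = 209.7150 K
dL = 5.400000e-06 * 46.4420 * 209.7150 = 0.052594 m
L_final = 46.494594 m

dL = 0.052594 m


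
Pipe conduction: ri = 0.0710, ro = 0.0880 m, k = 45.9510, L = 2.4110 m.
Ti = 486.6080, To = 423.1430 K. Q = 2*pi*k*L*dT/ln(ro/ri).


dT = 63.4650 K
ln(ro/ri) = 0.2147
Q = 2*pi*45.9510*2.4110*63.4650 / 0.2147 = 205807.5967 W

205807.5967 W


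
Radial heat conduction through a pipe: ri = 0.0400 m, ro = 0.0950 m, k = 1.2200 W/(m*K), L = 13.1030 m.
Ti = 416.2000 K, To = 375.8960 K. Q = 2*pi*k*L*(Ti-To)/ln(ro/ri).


dT = 40.3040 K
ln(ro/ri) = 0.8650
Q = 2*pi*1.2200*13.1030*40.3040 / 0.8650 = 4679.9775 W

4679.9775 W


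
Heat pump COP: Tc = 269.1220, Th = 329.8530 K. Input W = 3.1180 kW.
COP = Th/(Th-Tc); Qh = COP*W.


COP = 329.8530 / 60.7310 = 5.4314
Qh = 5.4314 * 3.1180 = 16.9350 kW

COP = 5.4314, Qh = 16.9350 kW


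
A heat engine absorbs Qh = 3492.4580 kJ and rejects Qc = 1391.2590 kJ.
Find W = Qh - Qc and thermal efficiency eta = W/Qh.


W = 3492.4580 - 1391.2590 = 2101.1990 kJ
eta = 2101.1990 / 3492.4580 = 0.6016 = 60.1639%

W = 2101.1990 kJ, eta = 60.1639%


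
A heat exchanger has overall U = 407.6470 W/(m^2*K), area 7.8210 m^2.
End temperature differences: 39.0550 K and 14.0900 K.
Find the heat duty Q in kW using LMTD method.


LMTD = 24.4874 K
Q = 407.6470 * 7.8210 * 24.4874 = 78070.7764 W = 78.0708 kW

78.0708 kW


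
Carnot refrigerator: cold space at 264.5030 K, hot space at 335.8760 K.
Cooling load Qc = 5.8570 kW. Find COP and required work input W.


COP = 264.5030 / 71.3730 = 3.7059
W = 5.8570 / 3.7059 = 1.5804 kW

COP = 3.7059, W = 1.5804 kW


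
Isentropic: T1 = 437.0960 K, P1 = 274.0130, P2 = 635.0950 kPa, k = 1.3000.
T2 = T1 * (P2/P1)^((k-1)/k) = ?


(k-1)/k = 0.2308
(P2/P1)^exp = 1.2141
T2 = 437.0960 * 1.2141 = 530.6683 K

530.6683 K


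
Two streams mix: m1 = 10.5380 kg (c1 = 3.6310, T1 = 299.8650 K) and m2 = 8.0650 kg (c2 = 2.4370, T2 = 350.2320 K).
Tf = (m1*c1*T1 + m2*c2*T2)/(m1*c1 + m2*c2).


num = 18357.4794
den = 57.9179
Tf = 316.9570 K

316.9570 K


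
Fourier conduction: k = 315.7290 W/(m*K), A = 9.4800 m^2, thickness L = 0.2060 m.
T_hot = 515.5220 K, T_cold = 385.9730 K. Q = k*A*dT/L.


dT = 129.5490 K
Q = 315.7290 * 9.4800 * 129.5490 / 0.2060 = 1882303.5271 W

1882303.5271 W


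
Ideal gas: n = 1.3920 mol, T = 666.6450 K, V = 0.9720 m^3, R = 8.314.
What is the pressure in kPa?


P = nRT/V = 1.3920 * 8.314 * 666.6450 / 0.9720
= 7715.1412 / 0.9720 = 7937.3881 Pa = 7.9374 kPa

7.9374 kPa


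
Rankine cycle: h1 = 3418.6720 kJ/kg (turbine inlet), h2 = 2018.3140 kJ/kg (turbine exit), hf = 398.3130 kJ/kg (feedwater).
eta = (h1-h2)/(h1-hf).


W = 1400.3580 kJ/kg
Q_in = 3020.3590 kJ/kg
eta = 0.4636 = 46.3640%

eta = 46.3640%


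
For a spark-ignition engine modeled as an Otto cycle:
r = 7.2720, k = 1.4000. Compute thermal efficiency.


r^(k-1) = 2.2114
eta = 1 - 1/2.2114 = 0.5478 = 54.7792%

54.7792%


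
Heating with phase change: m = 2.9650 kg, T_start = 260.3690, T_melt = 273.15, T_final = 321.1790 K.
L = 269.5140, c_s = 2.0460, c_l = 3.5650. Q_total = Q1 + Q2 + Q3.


Q1 (sensible, solid) = 2.9650 * 2.0460 * 12.7810 = 77.5345 kJ
Q2 (latent) = 2.9650 * 269.5140 = 799.1090 kJ
Q3 (sensible, liquid) = 2.9650 * 3.5650 * 48.0290 = 507.6773 kJ
Q_total = 1384.3209 kJ

1384.3209 kJ


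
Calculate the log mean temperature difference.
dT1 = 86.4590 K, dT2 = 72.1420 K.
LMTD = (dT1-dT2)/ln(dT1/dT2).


dT1/dT2 = 1.1985
ln(dT1/dT2) = 0.1810
LMTD = 14.3170 / 0.1810 = 79.0846 K

79.0846 K


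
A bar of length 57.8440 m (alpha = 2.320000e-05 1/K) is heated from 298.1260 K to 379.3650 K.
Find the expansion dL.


dT = 81.2390 K
dL = 2.320000e-05 * 57.8440 * 81.2390 = 0.109021 m
L_final = 57.953021 m

dL = 0.109021 m


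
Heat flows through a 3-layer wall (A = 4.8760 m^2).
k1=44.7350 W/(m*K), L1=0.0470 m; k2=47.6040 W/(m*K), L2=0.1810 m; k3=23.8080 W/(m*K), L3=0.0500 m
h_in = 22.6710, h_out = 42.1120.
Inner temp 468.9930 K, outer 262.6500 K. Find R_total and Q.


R_conv_in = 1/(22.6710*4.8760) = 0.0090
R_1 = 0.0470/(44.7350*4.8760) = 0.0002
R_2 = 0.1810/(47.6040*4.8760) = 0.0008
R_3 = 0.0500/(23.8080*4.8760) = 0.0004
R_conv_out = 1/(42.1120*4.8760) = 0.0049
R_total = 0.0153 K/W
Q = 206.3430 / 0.0153 = 13449.4081 W

R_total = 0.0153 K/W, Q = 13449.4081 W


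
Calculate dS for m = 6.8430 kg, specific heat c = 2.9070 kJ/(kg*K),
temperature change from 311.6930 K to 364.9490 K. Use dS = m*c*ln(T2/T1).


T2/T1 = 1.1709
ln(T2/T1) = 0.1577
dS = 6.8430 * 2.9070 * 0.1577 = 3.1378 kJ/K

3.1378 kJ/K


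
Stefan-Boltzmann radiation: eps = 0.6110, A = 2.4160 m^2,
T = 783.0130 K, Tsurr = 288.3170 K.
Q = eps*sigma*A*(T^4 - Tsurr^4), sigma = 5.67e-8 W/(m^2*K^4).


T^4 = 3.7590e+11
Tsurr^4 = 6.9100e+09
Q = 0.6110 * 5.67e-8 * 2.4160 * 3.6899e+11 = 30884.4144 W

30884.4144 W


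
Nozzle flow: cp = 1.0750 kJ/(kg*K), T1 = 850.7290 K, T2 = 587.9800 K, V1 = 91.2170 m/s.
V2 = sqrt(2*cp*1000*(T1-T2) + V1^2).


dT = 262.7490 K
2*cp*1000*dT = 564910.3500
V1^2 = 8320.5411
V2 = sqrt(573230.8911) = 757.1201 m/s

757.1201 m/s


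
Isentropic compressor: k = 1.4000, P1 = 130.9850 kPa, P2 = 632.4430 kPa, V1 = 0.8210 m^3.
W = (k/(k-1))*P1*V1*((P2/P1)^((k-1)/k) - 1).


(k-1)/k = 0.2857
(P2/P1)^exp = 1.5681
W = 3.5000 * 130.9850 * 0.8210 * (1.5681 - 1) = 213.8213 kJ

213.8213 kJ


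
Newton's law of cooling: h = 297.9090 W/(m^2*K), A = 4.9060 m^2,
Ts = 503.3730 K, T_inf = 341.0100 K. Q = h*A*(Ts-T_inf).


dT = 162.3630 K
Q = 297.9090 * 4.9060 * 162.3630 = 237300.2713 W

237300.2713 W


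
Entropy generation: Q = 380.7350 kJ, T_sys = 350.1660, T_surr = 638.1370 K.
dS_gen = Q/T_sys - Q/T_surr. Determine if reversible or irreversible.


dS_sys = 380.7350/350.1660 = 1.0873 kJ/K
dS_surr = -380.7350/638.1370 = -0.5966 kJ/K
dS_gen = 1.0873 - 0.5966 = 0.4907 kJ/K (irreversible)

dS_gen = 0.4907 kJ/K, irreversible


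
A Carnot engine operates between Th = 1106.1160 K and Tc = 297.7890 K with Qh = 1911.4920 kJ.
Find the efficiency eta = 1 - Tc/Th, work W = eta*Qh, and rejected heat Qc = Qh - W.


eta = 1 - 297.7890/1106.1160 = 0.7308
W = 0.7308 * 1911.4920 = 1396.8793 kJ
Qc = 1911.4920 - 1396.8793 = 514.6127 kJ

eta = 73.0780%, W = 1396.8793 kJ, Qc = 514.6127 kJ


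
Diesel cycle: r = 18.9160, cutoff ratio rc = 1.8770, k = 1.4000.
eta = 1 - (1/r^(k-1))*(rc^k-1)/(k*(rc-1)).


r^(k-1) = 3.2414
rc^k = 2.4146
eta = 0.6445 = 64.4547%

64.4547%


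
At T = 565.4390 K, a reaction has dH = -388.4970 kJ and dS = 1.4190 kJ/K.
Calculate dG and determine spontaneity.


T*dS = 565.4390 * 1.4190 = 802.3579 kJ
dG = -388.4970 - 802.3579 = -1190.8549 kJ (spontaneous)

dG = -1190.8549 kJ, spontaneous


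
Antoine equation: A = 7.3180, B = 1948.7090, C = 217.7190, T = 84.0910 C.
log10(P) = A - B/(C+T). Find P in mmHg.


C+T = 301.8100
B/(C+T) = 6.4567
log10(P) = 7.3180 - 6.4567 = 0.8613
P = 10^0.8613 = 7.2654 mmHg

7.2654 mmHg


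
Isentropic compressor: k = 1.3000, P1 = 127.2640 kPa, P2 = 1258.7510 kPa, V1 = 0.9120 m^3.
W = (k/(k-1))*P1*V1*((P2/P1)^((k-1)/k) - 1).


(k-1)/k = 0.2308
(P2/P1)^exp = 1.6970
W = 4.3333 * 127.2640 * 0.9120 * (1.6970 - 1) = 350.5299 kJ

350.5299 kJ


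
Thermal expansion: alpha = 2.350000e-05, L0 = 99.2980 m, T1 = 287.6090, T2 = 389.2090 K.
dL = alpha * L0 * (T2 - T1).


dT = 101.6000 K
dL = 2.350000e-05 * 99.2980 * 101.6000 = 0.237084 m
L_final = 99.535084 m

dL = 0.237084 m


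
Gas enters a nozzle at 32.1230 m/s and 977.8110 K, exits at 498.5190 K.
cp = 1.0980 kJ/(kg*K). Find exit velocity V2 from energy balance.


dT = 479.2920 K
2*cp*1000*dT = 1052525.2320
V1^2 = 1031.8871
V2 = sqrt(1053557.1191) = 1026.4293 m/s

1026.4293 m/s


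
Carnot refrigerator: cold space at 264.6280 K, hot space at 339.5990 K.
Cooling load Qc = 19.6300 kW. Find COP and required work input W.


COP = 264.6280 / 74.9710 = 3.5297
W = 19.6300 / 3.5297 = 5.5613 kW

COP = 3.5297, W = 5.5613 kW


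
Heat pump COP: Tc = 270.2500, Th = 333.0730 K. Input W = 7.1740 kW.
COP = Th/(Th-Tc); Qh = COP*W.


COP = 333.0730 / 62.8230 = 5.3018
Qh = 5.3018 * 7.1740 = 38.0349 kW

COP = 5.3018, Qh = 38.0349 kW


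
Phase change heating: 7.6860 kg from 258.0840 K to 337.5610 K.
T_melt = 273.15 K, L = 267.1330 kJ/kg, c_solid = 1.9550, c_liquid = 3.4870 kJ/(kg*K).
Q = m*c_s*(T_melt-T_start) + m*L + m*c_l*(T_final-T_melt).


Q1 (sensible, solid) = 7.6860 * 1.9550 * 15.0660 = 226.3837 kJ
Q2 (latent) = 7.6860 * 267.1330 = 2053.1842 kJ
Q3 (sensible, liquid) = 7.6860 * 3.4870 * 64.4110 = 1726.2845 kJ
Q_total = 4005.8524 kJ

4005.8524 kJ


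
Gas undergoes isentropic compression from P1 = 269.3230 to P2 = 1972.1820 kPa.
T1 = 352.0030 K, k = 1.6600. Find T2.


(k-1)/k = 0.3976
(P2/P1)^exp = 2.2069
T2 = 352.0030 * 2.2069 = 776.8412 K

776.8412 K


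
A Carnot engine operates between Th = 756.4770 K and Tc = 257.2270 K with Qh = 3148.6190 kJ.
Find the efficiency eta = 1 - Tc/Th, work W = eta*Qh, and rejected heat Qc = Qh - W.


eta = 1 - 257.2270/756.4770 = 0.6600
W = 0.6600 * 3148.6190 = 2077.9852 kJ
Qc = 3148.6190 - 2077.9852 = 1070.6338 kJ

eta = 65.9967%, W = 2077.9852 kJ, Qc = 1070.6338 kJ


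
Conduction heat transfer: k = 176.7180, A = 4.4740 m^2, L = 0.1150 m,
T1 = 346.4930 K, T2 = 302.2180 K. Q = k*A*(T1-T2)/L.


dT = 44.2750 K
Q = 176.7180 * 4.4740 * 44.2750 / 0.1150 = 304394.9878 W

304394.9878 W


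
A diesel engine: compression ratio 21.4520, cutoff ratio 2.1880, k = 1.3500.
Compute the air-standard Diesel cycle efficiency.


r^(k-1) = 2.9242
rc^k = 2.8778
eta = 0.5996 = 59.9603%

59.9603%


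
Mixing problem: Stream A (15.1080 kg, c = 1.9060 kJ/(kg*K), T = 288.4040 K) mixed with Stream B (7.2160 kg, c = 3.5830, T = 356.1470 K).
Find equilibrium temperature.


num = 17512.9928
den = 54.6508
Tf = 320.4528 K

320.4528 K


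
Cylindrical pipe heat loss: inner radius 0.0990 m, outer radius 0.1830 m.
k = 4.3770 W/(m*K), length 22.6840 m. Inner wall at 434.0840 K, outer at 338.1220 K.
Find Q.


dT = 95.9620 K
ln(ro/ri) = 0.6144
Q = 2*pi*4.3770*22.6840*95.9620 / 0.6144 = 97442.3967 W

97442.3967 W


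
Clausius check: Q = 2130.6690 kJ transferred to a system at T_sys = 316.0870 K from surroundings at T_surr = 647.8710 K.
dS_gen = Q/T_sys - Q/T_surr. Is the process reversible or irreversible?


dS_sys = 2130.6690/316.0870 = 6.7408 kJ/K
dS_surr = -2130.6690/647.8710 = -3.2887 kJ/K
dS_gen = 6.7408 - 3.2887 = 3.4520 kJ/K (irreversible)

dS_gen = 3.4520 kJ/K, irreversible


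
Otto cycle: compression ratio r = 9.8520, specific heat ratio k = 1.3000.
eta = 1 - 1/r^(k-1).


r^(k-1) = 1.9864
eta = 1 - 1/1.9864 = 0.4966 = 49.6566%

49.6566%


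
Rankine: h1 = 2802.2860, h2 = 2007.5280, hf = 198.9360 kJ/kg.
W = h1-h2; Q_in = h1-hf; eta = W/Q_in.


W = 794.7580 kJ/kg
Q_in = 2603.3500 kJ/kg
eta = 0.3053 = 30.5283%

eta = 30.5283%


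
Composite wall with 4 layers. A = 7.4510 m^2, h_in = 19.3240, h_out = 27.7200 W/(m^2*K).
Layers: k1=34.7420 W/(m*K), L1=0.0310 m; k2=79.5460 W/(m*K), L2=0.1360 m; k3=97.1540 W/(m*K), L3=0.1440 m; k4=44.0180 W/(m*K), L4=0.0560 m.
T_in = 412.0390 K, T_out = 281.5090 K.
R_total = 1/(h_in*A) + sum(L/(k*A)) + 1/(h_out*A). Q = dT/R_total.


R_conv_in = 1/(19.3240*7.4510) = 0.0069
R_1 = 0.0310/(34.7420*7.4510) = 0.0001
R_2 = 0.1360/(79.5460*7.4510) = 0.0002
R_3 = 0.1440/(97.1540*7.4510) = 0.0002
R_4 = 0.0560/(44.0180*7.4510) = 0.0002
R_conv_out = 1/(27.7200*7.4510) = 0.0048
R_total = 0.0125 K/W
Q = 130.5300 / 0.0125 = 10437.5766 W

R_total = 0.0125 K/W, Q = 10437.5766 W


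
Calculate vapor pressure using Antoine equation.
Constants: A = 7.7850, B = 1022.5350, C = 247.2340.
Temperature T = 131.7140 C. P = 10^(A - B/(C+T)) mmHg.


C+T = 378.9480
B/(C+T) = 2.6984
log10(P) = 7.7850 - 2.6984 = 5.0866
P = 10^5.0866 = 122081.0476 mmHg

122081.0476 mmHg


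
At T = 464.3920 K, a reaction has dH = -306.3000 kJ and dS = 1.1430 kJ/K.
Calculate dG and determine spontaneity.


T*dS = 464.3920 * 1.1430 = 530.8001 kJ
dG = -306.3000 - 530.8001 = -837.1001 kJ (spontaneous)

dG = -837.1001 kJ, spontaneous


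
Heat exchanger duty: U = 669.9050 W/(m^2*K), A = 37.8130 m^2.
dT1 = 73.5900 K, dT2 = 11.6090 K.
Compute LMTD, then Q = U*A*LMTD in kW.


LMTD = 33.5626 K
Q = 669.9050 * 37.8130 * 33.5626 = 850178.0423 W = 850.1780 kW

850.1780 kW


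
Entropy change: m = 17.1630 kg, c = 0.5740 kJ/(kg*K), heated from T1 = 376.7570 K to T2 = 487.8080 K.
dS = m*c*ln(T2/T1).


T2/T1 = 1.2948
ln(T2/T1) = 0.2583
dS = 17.1630 * 0.5740 * 0.2583 = 2.5449 kJ/K

2.5449 kJ/K


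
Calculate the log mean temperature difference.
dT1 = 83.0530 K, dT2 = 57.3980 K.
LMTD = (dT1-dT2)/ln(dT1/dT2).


dT1/dT2 = 1.4470
ln(dT1/dT2) = 0.3695
LMTD = 25.6550 / 0.3695 = 69.4374 K

69.4374 K


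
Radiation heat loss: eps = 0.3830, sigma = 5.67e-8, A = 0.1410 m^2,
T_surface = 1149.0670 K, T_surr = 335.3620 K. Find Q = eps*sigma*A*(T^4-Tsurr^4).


T^4 = 1.7433e+12
Tsurr^4 = 1.2649e+10
Q = 0.3830 * 5.67e-8 * 0.1410 * 1.7307e+12 = 5299.3157 W

5299.3157 W


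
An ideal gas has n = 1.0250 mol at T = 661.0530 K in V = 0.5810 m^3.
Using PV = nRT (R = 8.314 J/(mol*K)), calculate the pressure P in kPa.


P = nRT/V = 1.0250 * 8.314 * 661.0530 / 0.5810
= 5633.3945 / 0.5810 = 9696.0319 Pa = 9.6960 kPa

9.6960 kPa


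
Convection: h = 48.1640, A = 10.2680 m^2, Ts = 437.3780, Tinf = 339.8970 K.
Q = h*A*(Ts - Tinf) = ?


dT = 97.4810 K
Q = 48.1640 * 10.2680 * 97.4810 = 48209.0289 W

48209.0289 W


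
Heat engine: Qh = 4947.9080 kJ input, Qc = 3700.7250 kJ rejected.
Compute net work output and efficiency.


W = 4947.9080 - 3700.7250 = 1247.1830 kJ
eta = 1247.1830 / 4947.9080 = 0.2521 = 25.2063%

W = 1247.1830 kJ, eta = 25.2063%


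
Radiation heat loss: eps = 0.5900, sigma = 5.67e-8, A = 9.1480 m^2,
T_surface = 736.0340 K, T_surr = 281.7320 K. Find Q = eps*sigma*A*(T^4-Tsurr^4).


T^4 = 2.9349e+11
Tsurr^4 = 6.3001e+09
Q = 0.5900 * 5.67e-8 * 9.1480 * 2.8719e+11 = 87887.8027 W

87887.8027 W


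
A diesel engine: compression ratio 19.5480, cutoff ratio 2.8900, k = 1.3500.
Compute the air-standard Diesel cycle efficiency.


r^(k-1) = 2.8306
rc^k = 4.1900
eta = 0.5583 = 55.8321%

55.8321%


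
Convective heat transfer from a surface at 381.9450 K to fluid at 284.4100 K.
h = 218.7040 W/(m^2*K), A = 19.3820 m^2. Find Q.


dT = 97.5350 K
Q = 218.7040 * 19.3820 * 97.5350 = 413443.1527 W

413443.1527 W


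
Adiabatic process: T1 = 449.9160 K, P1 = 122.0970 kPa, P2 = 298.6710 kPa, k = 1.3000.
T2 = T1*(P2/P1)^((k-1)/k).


(k-1)/k = 0.2308
(P2/P1)^exp = 1.2293
T2 = 449.9160 * 1.2293 = 553.0731 K

553.0731 K


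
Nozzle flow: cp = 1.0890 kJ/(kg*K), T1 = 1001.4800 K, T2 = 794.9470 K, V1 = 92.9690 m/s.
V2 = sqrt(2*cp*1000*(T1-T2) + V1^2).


dT = 206.5330 K
2*cp*1000*dT = 449828.8740
V1^2 = 8643.2350
V2 = sqrt(458472.1090) = 677.1057 m/s

677.1057 m/s


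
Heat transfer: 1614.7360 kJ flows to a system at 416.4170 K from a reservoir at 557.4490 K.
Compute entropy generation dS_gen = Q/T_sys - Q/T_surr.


dS_sys = 1614.7360/416.4170 = 3.8777 kJ/K
dS_surr = -1614.7360/557.4490 = -2.8967 kJ/K
dS_gen = 3.8777 - 2.8967 = 0.9810 kJ/K (irreversible)

dS_gen = 0.9810 kJ/K, irreversible


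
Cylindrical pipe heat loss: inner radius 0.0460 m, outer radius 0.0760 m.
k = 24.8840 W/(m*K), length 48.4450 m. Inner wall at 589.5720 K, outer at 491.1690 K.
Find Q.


dT = 98.4030 K
ln(ro/ri) = 0.5021
Q = 2*pi*24.8840*48.4450*98.4030 / 0.5021 = 1484479.1670 W

1484479.1670 W


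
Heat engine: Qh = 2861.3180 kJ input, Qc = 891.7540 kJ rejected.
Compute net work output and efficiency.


W = 2861.3180 - 891.7540 = 1969.5640 kJ
eta = 1969.5640 / 2861.3180 = 0.6883 = 68.8342%

W = 1969.5640 kJ, eta = 68.8342%


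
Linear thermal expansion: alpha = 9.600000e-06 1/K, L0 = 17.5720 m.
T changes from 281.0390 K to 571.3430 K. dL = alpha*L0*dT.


dT = 290.3040 K
dL = 9.600000e-06 * 17.5720 * 290.3040 = 0.048972 m
L_final = 17.620972 m

dL = 0.048972 m


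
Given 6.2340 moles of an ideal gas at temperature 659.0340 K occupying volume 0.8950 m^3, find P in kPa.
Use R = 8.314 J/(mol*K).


P = nRT/V = 6.2340 * 8.314 * 659.0340 / 0.8950
= 34157.3869 / 0.8950 = 38164.6781 Pa = 38.1647 kPa

38.1647 kPa


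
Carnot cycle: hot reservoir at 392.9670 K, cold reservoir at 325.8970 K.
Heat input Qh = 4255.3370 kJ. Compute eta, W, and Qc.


eta = 1 - 325.8970/392.9670 = 0.1707
W = 0.1707 * 4255.3370 = 726.2835 kJ
Qc = 4255.3370 - 726.2835 = 3529.0535 kJ

eta = 17.0676%, W = 726.2835 kJ, Qc = 3529.0535 kJ


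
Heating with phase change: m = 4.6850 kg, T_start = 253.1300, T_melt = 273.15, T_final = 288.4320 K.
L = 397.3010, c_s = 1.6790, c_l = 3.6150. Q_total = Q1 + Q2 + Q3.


Q1 (sensible, solid) = 4.6850 * 1.6790 * 20.0200 = 157.4796 kJ
Q2 (latent) = 4.6850 * 397.3010 = 1861.3552 kJ
Q3 (sensible, liquid) = 4.6850 * 3.6150 * 15.2820 = 258.8202 kJ
Q_total = 2277.6550 kJ

2277.6550 kJ


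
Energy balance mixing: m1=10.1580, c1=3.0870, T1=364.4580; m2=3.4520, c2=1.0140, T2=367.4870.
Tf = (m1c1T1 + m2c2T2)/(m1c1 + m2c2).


num = 12714.9064
den = 34.8581
Tf = 364.7622 K

364.7622 K


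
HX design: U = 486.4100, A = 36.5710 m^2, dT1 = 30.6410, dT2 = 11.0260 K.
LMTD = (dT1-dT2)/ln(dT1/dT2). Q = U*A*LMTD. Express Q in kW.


LMTD = 19.1912 K
Q = 486.4100 * 36.5710 * 19.1912 = 341382.7224 W = 341.3827 kW

341.3827 kW


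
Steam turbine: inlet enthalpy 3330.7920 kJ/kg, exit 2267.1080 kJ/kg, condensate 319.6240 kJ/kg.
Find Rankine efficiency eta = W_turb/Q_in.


W = 1063.6840 kJ/kg
Q_in = 3011.1680 kJ/kg
eta = 0.3532 = 35.3246%

eta = 35.3246%


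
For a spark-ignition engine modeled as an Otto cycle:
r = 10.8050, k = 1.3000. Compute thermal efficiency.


r^(k-1) = 2.0421
eta = 1 - 1/2.0421 = 0.5103 = 51.0320%

51.0320%


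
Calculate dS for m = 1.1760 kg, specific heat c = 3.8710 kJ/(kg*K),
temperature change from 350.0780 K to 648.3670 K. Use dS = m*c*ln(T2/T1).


T2/T1 = 1.8521
ln(T2/T1) = 0.6163
dS = 1.1760 * 3.8710 * 0.6163 = 2.8056 kJ/K

2.8056 kJ/K


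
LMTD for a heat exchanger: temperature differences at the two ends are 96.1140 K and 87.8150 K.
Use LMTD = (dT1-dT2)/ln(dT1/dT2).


dT1/dT2 = 1.0945
ln(dT1/dT2) = 0.0903
LMTD = 8.2990 / 0.0903 = 91.9021 K

91.9021 K


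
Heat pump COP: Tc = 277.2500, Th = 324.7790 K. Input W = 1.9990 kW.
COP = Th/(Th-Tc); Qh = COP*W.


COP = 324.7790 / 47.5290 = 6.8333
Qh = 6.8333 * 1.9990 = 13.6597 kW

COP = 6.8333, Qh = 13.6597 kW


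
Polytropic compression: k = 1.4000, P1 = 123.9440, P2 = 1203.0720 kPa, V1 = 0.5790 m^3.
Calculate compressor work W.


(k-1)/k = 0.2857
(P2/P1)^exp = 1.9143
W = 3.5000 * 123.9440 * 0.5790 * (1.9143 - 1) = 229.6569 kJ

229.6569 kJ


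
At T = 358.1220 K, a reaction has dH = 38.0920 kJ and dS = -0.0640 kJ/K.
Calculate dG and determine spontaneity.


T*dS = 358.1220 * -0.0640 = -22.9198 kJ
dG = 38.0920 + 22.9198 = 61.0118 kJ (non-spontaneous)

dG = 61.0118 kJ, non-spontaneous


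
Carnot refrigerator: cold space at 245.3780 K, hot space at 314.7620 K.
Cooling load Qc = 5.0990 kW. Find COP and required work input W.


COP = 245.3780 / 69.3840 = 3.5365
W = 5.0990 / 3.5365 = 1.4418 kW

COP = 3.5365, W = 1.4418 kW


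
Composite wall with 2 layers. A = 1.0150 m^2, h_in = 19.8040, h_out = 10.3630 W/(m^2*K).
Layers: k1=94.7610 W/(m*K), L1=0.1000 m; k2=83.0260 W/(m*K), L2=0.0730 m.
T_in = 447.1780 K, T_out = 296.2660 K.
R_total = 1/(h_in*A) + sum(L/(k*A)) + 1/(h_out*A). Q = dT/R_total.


R_conv_in = 1/(19.8040*1.0150) = 0.0497
R_1 = 0.1000/(94.7610*1.0150) = 0.0010
R_2 = 0.0730/(83.0260*1.0150) = 0.0009
R_conv_out = 1/(10.3630*1.0150) = 0.0951
R_total = 0.1467 K/W
Q = 150.9120 / 0.1467 = 1028.5318 W

R_total = 0.1467 K/W, Q = 1028.5318 W


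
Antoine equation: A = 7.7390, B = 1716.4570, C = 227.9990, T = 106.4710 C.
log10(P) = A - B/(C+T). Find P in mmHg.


C+T = 334.4700
B/(C+T) = 5.1319
log10(P) = 7.7390 - 5.1319 = 2.6071
P = 10^2.6071 = 404.6958 mmHg

404.6958 mmHg


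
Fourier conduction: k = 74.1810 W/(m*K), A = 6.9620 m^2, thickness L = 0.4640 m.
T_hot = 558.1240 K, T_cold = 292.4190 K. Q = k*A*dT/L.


dT = 265.7050 K
Q = 74.1810 * 6.9620 * 265.7050 / 0.4640 = 295738.8971 W

295738.8971 W


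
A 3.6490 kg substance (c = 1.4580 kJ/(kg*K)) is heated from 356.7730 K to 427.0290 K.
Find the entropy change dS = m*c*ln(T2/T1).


T2/T1 = 1.1969
ln(T2/T1) = 0.1798
dS = 3.6490 * 1.4580 * 0.1798 = 0.9563 kJ/K

0.9563 kJ/K


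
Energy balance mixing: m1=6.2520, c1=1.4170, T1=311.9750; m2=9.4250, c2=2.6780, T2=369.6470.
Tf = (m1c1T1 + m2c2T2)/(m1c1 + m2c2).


num = 12093.7585
den = 34.0992
Tf = 354.6636 K

354.6636 K


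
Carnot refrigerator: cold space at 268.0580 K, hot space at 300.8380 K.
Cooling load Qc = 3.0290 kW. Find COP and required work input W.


COP = 268.0580 / 32.7800 = 8.1775
W = 3.0290 / 8.1775 = 0.3704 kW

COP = 8.1775, W = 0.3704 kW


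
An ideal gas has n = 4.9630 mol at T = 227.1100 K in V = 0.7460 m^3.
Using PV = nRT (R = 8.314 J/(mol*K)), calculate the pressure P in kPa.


P = nRT/V = 4.9630 * 8.314 * 227.1100 / 0.7460
= 9371.0996 / 0.7460 = 12561.7957 Pa = 12.5618 kPa

12.5618 kPa


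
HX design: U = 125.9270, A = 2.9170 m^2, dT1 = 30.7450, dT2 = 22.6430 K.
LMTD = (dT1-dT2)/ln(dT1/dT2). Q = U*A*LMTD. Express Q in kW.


LMTD = 26.4878 K
Q = 125.9270 * 2.9170 * 26.4878 = 9729.7400 W = 9.7297 kW

9.7297 kW


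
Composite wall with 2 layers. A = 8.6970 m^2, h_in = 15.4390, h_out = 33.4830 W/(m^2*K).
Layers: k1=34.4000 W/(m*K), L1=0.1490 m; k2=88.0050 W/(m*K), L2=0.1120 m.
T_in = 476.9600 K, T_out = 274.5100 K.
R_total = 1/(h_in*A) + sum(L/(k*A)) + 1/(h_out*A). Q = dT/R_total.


R_conv_in = 1/(15.4390*8.6970) = 0.0074
R_1 = 0.1490/(34.4000*8.6970) = 0.0005
R_2 = 0.1120/(88.0050*8.6970) = 0.0001
R_conv_out = 1/(33.4830*8.6970) = 0.0034
R_total = 0.0115 K/W
Q = 202.4500 / 0.0115 = 17564.7478 W

R_total = 0.0115 K/W, Q = 17564.7478 W


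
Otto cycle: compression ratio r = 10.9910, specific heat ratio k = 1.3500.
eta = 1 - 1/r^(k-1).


r^(k-1) = 2.3140
eta = 1 - 1/2.3140 = 0.5678 = 56.7848%

56.7848%


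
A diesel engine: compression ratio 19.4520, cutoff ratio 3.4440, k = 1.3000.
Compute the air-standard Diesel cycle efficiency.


r^(k-1) = 2.4361
rc^k = 4.9909
eta = 0.4844 = 48.4367%

48.4367%


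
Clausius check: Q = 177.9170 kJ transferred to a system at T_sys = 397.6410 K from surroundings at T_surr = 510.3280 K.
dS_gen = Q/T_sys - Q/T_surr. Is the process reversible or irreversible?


dS_sys = 177.9170/397.6410 = 0.4474 kJ/K
dS_surr = -177.9170/510.3280 = -0.3486 kJ/K
dS_gen = 0.4474 - 0.3486 = 0.0988 kJ/K (irreversible)

dS_gen = 0.0988 kJ/K, irreversible


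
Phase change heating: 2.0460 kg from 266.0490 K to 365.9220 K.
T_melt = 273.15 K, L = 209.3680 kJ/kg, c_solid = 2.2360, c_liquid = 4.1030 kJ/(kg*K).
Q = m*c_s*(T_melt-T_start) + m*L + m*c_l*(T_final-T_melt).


Q1 (sensible, solid) = 2.0460 * 2.2360 * 7.1010 = 32.4861 kJ
Q2 (latent) = 2.0460 * 209.3680 = 428.3669 kJ
Q3 (sensible, liquid) = 2.0460 * 4.1030 * 92.7720 = 778.7966 kJ
Q_total = 1239.6496 kJ

1239.6496 kJ


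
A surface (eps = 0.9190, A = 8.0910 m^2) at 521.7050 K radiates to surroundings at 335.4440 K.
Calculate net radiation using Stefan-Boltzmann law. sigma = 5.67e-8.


T^4 = 7.4080e+10
Tsurr^4 = 1.2661e+10
Q = 0.9190 * 5.67e-8 * 8.0910 * 6.1418e+10 = 25894.0414 W

25894.0414 W


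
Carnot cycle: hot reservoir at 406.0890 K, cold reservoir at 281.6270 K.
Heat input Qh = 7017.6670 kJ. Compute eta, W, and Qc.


eta = 1 - 281.6270/406.0890 = 0.3065
W = 0.3065 * 7017.6670 = 2150.8410 kJ
Qc = 7017.6670 - 2150.8410 = 4866.8260 kJ

eta = 30.6489%, W = 2150.8410 kJ, Qc = 4866.8260 kJ


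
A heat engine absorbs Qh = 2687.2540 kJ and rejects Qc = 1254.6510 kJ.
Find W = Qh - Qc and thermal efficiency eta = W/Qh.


W = 2687.2540 - 1254.6510 = 1432.6030 kJ
eta = 1432.6030 / 2687.2540 = 0.5331 = 53.3110%

W = 1432.6030 kJ, eta = 53.3110%


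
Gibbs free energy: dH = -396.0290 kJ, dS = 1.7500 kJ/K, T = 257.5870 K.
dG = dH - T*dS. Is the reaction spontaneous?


T*dS = 257.5870 * 1.7500 = 450.7772 kJ
dG = -396.0290 - 450.7772 = -846.8062 kJ (spontaneous)

dG = -846.8062 kJ, spontaneous


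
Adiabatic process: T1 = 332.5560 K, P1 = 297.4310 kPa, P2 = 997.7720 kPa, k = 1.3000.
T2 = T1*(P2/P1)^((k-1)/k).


(k-1)/k = 0.2308
(P2/P1)^exp = 1.3222
T2 = 332.5560 * 1.3222 = 439.7112 K

439.7112 K


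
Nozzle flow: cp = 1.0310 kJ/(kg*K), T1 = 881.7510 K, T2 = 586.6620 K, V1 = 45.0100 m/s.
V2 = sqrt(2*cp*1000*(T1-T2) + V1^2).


dT = 295.0890 K
2*cp*1000*dT = 608473.5180
V1^2 = 2025.9001
V2 = sqrt(610499.4181) = 781.3446 m/s

781.3446 m/s


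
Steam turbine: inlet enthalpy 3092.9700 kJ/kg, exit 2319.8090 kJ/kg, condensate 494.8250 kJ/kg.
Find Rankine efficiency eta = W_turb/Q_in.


W = 773.1610 kJ/kg
Q_in = 2598.1450 kJ/kg
eta = 0.2976 = 29.7582%

eta = 29.7582%


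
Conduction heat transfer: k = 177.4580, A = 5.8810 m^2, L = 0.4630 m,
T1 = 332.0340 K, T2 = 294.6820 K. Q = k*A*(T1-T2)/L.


dT = 37.3520 K
Q = 177.4580 * 5.8810 * 37.3520 / 0.4630 = 84193.7070 W

84193.7070 W


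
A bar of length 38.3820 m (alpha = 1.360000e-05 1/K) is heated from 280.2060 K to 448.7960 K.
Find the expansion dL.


dT = 168.5900 K
dL = 1.360000e-05 * 38.3820 * 168.5900 = 0.088003 m
L_final = 38.470003 m

dL = 0.088003 m


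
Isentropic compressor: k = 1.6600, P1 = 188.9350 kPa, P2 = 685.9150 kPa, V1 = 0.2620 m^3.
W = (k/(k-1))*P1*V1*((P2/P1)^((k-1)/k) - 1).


(k-1)/k = 0.3976
(P2/P1)^exp = 1.6697
W = 2.5152 * 188.9350 * 0.2620 * (1.6697 - 1) = 83.3771 kJ

83.3771 kJ


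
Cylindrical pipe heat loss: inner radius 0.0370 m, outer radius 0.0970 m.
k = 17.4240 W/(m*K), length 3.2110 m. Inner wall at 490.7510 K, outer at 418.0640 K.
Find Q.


dT = 72.6870 K
ln(ro/ri) = 0.9638
Q = 2*pi*17.4240*3.2110*72.6870 / 0.9638 = 26511.9080 W

26511.9080 W


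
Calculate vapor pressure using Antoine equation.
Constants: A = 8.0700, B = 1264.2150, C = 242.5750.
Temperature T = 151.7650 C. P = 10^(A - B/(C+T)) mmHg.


C+T = 394.3400
B/(C+T) = 3.2059
log10(P) = 8.0700 - 3.2059 = 4.8641
P = 10^4.8641 = 73130.5771 mmHg

73130.5771 mmHg


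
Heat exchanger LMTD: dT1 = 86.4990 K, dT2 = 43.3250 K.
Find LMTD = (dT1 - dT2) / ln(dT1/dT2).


dT1/dT2 = 1.9965
ln(dT1/dT2) = 0.6914
LMTD = 43.1740 / 0.6914 = 62.4440 K

62.4440 K


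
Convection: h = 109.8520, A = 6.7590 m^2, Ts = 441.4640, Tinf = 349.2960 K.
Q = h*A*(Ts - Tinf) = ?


dT = 92.1680 K
Q = 109.8520 * 6.7590 * 92.1680 = 68433.7877 W

68433.7877 W


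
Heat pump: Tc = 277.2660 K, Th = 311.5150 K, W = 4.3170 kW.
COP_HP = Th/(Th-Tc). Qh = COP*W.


COP = 311.5150 / 34.2490 = 9.0956
Qh = 9.0956 * 4.3170 = 39.2657 kW

COP = 9.0956, Qh = 39.2657 kW


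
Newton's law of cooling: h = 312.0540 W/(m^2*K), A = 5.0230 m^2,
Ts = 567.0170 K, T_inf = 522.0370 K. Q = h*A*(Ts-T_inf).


dT = 44.9800 K
Q = 312.0540 * 5.0230 * 44.9800 = 70503.7769 W

70503.7769 W


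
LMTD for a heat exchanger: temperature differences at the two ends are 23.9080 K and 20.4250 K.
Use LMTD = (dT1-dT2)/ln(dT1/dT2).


dT1/dT2 = 1.1705
ln(dT1/dT2) = 0.1575
LMTD = 3.4830 / 0.1575 = 22.1208 K

22.1208 K
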